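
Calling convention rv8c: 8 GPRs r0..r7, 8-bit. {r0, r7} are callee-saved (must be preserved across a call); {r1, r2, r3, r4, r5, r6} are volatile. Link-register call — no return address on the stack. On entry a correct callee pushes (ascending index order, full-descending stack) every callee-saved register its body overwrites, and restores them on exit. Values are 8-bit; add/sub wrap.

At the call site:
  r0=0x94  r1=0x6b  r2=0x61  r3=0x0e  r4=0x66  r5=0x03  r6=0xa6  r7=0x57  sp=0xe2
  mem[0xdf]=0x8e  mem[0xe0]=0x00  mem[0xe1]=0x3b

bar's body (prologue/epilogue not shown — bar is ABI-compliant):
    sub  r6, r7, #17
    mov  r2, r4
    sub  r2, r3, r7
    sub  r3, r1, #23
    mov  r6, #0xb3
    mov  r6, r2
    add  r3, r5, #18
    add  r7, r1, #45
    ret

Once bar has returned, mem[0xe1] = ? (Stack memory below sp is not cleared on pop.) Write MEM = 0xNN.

prologue: push r7 -> mem[0xe1]=0x57, sp=0xe1
body[0] sub  r6, r7, #17 -> r6=0x46
body[1] mov  r2, r4 -> r2=0x66
body[2] sub  r2, r3, r7 -> r2=0xb7
body[3] sub  r3, r1, #23 -> r3=0x54
body[4] mov  r6, #0xb3 -> r6=0xb3
body[5] mov  r6, r2 -> r6=0xb7
body[6] add  r3, r5, #18 -> r3=0x15
body[7] add  r7, r1, #45 -> r7=0x98
epilogue: pop r7=0x57, sp=0xe2
prologue pushed ['r7'] at ['0xe1']

MEM = 0x57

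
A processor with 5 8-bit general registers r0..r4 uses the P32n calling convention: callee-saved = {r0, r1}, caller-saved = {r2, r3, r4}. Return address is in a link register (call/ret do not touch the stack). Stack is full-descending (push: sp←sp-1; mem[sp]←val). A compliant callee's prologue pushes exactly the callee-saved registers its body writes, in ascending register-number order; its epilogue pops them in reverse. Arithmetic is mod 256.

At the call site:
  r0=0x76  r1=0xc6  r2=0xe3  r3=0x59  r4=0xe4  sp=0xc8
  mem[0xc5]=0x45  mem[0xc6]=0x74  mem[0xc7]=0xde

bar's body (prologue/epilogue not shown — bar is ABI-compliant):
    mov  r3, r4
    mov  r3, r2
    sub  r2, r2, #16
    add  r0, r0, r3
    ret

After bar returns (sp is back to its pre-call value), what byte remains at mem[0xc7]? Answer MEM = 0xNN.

MEM = 0x76

prologue: push r0 → mem[0xc7]=0x76, sp=0xc7
body[0] mov  r3, r4 → r3=0xe4
body[1] mov  r3, r2 → r3=0xe3
body[2] sub  r2, r2, #16 → r2=0xd3
body[3] add  r0, r0, r3 → r0=0x59
epilogue: pop r0=0x76, sp=0xc8
prologue pushed ['r0'] at ['0xc7']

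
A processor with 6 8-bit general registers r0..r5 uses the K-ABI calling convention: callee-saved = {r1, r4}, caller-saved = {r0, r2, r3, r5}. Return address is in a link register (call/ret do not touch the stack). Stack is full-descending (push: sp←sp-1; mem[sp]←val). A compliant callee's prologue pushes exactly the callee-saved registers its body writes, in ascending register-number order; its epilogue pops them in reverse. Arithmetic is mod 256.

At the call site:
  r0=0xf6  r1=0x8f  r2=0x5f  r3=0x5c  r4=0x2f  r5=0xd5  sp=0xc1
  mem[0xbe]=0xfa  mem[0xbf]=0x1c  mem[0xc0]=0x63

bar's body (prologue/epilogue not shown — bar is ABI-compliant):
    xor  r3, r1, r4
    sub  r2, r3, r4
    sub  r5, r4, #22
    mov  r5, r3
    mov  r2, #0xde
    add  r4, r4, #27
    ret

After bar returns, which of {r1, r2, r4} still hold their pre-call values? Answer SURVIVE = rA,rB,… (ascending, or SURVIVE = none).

SURVIVE = r1,r4

prologue: push r4 → mem[0xc0]=0x2f, sp=0xc0
body[0] xor  r3, r1, r4 → r3=0xa0
body[1] sub  r2, r3, r4 → r2=0x71
body[2] sub  r5, r4, #22 → r5=0x19
body[3] mov  r5, r3 → r5=0xa0
body[4] mov  r2, #0xde → r2=0xde
body[5] add  r4, r4, #27 → r4=0x4a
epilogue: pop r4=0x2f, sp=0xc1
r1: callee-saved, written=False
r2: caller-saved, written=True
r4: callee-saved, written=True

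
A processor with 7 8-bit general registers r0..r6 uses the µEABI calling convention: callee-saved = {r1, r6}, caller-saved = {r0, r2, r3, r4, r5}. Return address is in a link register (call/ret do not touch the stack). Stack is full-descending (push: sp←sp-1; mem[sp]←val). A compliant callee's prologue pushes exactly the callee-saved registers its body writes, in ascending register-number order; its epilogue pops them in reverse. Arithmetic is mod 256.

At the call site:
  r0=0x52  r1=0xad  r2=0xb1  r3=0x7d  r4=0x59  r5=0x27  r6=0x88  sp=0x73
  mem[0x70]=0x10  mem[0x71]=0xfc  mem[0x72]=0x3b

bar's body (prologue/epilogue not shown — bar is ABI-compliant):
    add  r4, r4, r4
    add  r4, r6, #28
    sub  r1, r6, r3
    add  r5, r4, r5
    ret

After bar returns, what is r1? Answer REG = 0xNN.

REG = 0xad

prologue: push r1 -> mem[0x72]=0xad, sp=0x72
body[0] add  r4, r4, r4 -> r4=0xb2
body[1] add  r4, r6, #28 -> r4=0xa4
body[2] sub  r1, r6, r3 -> r1=0x0b
body[3] add  r5, r4, r5 -> r5=0xcb
epilogue: pop r1=0xad, sp=0x73
r1 is callee-saved -> restored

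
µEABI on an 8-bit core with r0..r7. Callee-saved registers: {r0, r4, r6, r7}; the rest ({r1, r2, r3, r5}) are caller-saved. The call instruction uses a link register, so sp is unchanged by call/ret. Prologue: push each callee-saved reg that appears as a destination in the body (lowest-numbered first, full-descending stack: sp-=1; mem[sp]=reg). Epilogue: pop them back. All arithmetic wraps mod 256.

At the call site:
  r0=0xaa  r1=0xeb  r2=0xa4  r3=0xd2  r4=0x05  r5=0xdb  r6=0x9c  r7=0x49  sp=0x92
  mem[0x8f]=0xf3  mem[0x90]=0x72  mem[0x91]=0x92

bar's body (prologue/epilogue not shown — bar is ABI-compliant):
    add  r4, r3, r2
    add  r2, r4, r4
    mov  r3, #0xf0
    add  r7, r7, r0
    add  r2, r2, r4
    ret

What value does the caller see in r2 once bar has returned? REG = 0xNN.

prologue: push r4 → mem[0x91]=0x05, sp=0x91
prologue: push r7 → mem[0x90]=0x49, sp=0x90
body[0] add  r4, r3, r2 → r4=0x76
body[1] add  r2, r4, r4 → r2=0xec
body[2] mov  r3, #0xf0 → r3=0xf0
body[3] add  r7, r7, r0 → r7=0xf3
body[4] add  r2, r2, r4 → r2=0x62
epilogue: pop r7=0x49, sp=0x91
epilogue: pop r4=0x05, sp=0x92
r2 is caller-saved → body value

REG = 0x62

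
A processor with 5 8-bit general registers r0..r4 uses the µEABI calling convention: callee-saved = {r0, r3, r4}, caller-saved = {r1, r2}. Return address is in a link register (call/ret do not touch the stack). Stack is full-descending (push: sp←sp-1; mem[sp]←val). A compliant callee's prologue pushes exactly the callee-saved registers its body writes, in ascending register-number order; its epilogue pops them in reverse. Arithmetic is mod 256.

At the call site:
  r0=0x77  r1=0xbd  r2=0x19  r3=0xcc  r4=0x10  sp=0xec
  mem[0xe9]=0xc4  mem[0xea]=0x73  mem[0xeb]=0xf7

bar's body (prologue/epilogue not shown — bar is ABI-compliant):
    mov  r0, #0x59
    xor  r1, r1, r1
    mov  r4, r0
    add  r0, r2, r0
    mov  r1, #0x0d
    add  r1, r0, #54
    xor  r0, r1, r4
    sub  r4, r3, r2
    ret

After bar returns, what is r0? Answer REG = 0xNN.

REG = 0x77

prologue: push r0 → mem[0xeb]=0x77, sp=0xeb
prologue: push r4 → mem[0xea]=0x10, sp=0xea
body[0] mov  r0, #0x59 → r0=0x59
body[1] xor  r1, r1, r1 → r1=0x00
body[2] mov  r4, r0 → r4=0x59
body[3] add  r0, r2, r0 → r0=0x72
body[4] mov  r1, #0x0d → r1=0x0d
body[5] add  r1, r0, #54 → r1=0xa8
body[6] xor  r0, r1, r4 → r0=0xf1
body[7] sub  r4, r3, r2 → r4=0xb3
epilogue: pop r4=0x10, sp=0xeb
epilogue: pop r0=0x77, sp=0xec
r0 is callee-saved → restored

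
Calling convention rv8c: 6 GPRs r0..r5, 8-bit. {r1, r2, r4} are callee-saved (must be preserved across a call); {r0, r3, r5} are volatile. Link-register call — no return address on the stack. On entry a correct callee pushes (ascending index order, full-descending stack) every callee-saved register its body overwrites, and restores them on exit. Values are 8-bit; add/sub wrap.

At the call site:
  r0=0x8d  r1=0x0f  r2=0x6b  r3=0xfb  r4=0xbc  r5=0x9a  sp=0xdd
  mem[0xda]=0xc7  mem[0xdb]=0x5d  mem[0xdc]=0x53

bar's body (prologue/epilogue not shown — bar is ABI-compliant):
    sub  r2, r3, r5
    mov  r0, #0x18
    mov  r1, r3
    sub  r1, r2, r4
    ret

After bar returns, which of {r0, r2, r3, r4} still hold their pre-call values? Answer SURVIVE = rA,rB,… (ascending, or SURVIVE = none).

prologue: push r1 → mem[0xdc]=0x0f, sp=0xdc
prologue: push r2 → mem[0xdb]=0x6b, sp=0xdb
body[0] sub  r2, r3, r5 → r2=0x61
body[1] mov  r0, #0x18 → r0=0x18
body[2] mov  r1, r3 → r1=0xfb
body[3] sub  r1, r2, r4 → r1=0xa5
epilogue: pop r2=0x6b, sp=0xdc
epilogue: pop r1=0x0f, sp=0xdd
r0: caller-saved, written=True
r2: callee-saved, written=True
r3: caller-saved, written=False
r4: callee-saved, written=False

SURVIVE = r2,r3,r4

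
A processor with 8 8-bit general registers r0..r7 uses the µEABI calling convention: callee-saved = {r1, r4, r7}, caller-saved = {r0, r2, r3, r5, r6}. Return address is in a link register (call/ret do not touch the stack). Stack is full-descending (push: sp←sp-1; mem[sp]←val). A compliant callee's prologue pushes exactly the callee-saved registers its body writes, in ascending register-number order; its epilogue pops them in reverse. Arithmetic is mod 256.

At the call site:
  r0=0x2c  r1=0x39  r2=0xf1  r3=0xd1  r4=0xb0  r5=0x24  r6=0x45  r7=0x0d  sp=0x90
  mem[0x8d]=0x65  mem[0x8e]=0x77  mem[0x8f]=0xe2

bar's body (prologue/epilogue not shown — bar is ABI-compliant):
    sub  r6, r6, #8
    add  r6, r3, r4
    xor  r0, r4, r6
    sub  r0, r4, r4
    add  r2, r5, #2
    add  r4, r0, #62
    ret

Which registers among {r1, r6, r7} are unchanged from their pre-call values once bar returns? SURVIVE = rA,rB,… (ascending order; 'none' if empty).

prologue: push r4 → mem[0x8f]=0xb0, sp=0x8f
body[0] sub  r6, r6, #8 → r6=0x3d
body[1] add  r6, r3, r4 → r6=0x81
body[2] xor  r0, r4, r6 → r0=0x31
body[3] sub  r0, r4, r4 → r0=0x00
body[4] add  r2, r5, #2 → r2=0x26
body[5] add  r4, r0, #62 → r4=0x3e
epilogue: pop r4=0xb0, sp=0x90
r1: callee-saved, written=False
r6: caller-saved, written=True
r7: callee-saved, written=False

SURVIVE = r1,r7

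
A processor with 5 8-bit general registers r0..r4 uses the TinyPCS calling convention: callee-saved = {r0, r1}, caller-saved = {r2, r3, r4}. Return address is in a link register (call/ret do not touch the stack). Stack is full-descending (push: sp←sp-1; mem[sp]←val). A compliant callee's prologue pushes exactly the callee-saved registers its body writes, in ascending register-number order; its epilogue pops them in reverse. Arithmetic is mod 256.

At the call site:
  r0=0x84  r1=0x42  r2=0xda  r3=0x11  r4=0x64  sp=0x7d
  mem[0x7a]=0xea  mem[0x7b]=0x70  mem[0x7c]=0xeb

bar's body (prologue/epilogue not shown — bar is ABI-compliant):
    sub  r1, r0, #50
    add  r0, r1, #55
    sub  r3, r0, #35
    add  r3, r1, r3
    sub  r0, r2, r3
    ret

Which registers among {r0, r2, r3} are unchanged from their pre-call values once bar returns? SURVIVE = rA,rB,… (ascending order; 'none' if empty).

SURVIVE = r0,r2

prologue: push r0 -> mem[0x7c]=0x84, sp=0x7c
prologue: push r1 -> mem[0x7b]=0x42, sp=0x7b
body[0] sub  r1, r0, #50 -> r1=0x52
body[1] add  r0, r1, #55 -> r0=0x89
body[2] sub  r3, r0, #35 -> r3=0x66
body[3] add  r3, r1, r3 -> r3=0xb8
body[4] sub  r0, r2, r3 -> r0=0x22
epilogue: pop r1=0x42, sp=0x7c
epilogue: pop r0=0x84, sp=0x7d
r0: callee-saved, written=True
r2: caller-saved, written=False
r3: caller-saved, written=True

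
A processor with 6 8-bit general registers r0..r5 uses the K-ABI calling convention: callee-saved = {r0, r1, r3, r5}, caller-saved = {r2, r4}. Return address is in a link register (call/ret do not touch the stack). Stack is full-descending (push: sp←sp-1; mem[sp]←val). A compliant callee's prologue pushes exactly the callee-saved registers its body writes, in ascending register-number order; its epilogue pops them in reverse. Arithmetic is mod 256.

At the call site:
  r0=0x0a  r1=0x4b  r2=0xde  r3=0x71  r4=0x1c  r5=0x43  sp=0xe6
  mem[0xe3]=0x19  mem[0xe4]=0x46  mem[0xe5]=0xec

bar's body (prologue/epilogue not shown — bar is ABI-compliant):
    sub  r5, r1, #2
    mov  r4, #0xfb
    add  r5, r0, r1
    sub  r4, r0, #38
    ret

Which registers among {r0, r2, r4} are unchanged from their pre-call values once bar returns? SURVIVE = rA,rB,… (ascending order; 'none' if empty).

prologue: push r5 → mem[0xe5]=0x43, sp=0xe5
body[0] sub  r5, r1, #2 → r5=0x49
body[1] mov  r4, #0xfb → r4=0xfb
body[2] add  r5, r0, r1 → r5=0x55
body[3] sub  r4, r0, #38 → r4=0xe4
epilogue: pop r5=0x43, sp=0xe6
r0: callee-saved, written=False
r2: caller-saved, written=False
r4: caller-saved, written=True

SURVIVE = r0,r2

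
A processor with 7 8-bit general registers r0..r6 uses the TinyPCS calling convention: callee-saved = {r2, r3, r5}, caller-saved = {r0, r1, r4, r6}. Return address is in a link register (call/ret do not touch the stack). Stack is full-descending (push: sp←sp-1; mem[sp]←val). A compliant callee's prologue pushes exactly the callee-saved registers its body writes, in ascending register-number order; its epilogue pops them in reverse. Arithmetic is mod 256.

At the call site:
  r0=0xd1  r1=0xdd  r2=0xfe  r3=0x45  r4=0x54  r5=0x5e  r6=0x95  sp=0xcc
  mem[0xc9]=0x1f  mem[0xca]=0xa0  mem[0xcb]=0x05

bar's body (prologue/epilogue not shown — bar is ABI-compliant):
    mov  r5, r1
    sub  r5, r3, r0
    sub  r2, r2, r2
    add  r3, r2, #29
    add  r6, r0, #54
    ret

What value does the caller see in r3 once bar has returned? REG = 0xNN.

REG = 0x45

prologue: push r2 -> mem[0xcb]=0xfe, sp=0xcb
prologue: push r3 -> mem[0xca]=0x45, sp=0xca
prologue: push r5 -> mem[0xc9]=0x5e, sp=0xc9
body[0] mov  r5, r1 -> r5=0xdd
body[1] sub  r5, r3, r0 -> r5=0x74
body[2] sub  r2, r2, r2 -> r2=0x00
body[3] add  r3, r2, #29 -> r3=0x1d
body[4] add  r6, r0, #54 -> r6=0x07
epilogue: pop r5=0x5e, sp=0xca
epilogue: pop r3=0x45, sp=0xcb
epilogue: pop r2=0xfe, sp=0xcc
r3 is callee-saved -> restored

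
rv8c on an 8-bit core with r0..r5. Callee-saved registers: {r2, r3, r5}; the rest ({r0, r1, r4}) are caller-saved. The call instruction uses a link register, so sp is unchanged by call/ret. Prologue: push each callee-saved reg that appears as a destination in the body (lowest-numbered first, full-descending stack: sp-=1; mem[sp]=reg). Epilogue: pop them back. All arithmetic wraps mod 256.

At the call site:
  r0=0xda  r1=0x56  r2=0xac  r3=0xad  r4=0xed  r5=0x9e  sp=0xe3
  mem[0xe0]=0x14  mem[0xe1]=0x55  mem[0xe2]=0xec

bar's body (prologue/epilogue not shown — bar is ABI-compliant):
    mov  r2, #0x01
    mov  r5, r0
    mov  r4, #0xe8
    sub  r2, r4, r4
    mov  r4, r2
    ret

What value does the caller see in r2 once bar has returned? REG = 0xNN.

prologue: push r2 -> mem[0xe2]=0xac, sp=0xe2
prologue: push r5 -> mem[0xe1]=0x9e, sp=0xe1
body[0] mov  r2, #0x01 -> r2=0x01
body[1] mov  r5, r0 -> r5=0xda
body[2] mov  r4, #0xe8 -> r4=0xe8
body[3] sub  r2, r4, r4 -> r2=0x00
body[4] mov  r4, r2 -> r4=0x00
epilogue: pop r5=0x9e, sp=0xe2
epilogue: pop r2=0xac, sp=0xe3
r2 is callee-saved -> restored

REG = 0xac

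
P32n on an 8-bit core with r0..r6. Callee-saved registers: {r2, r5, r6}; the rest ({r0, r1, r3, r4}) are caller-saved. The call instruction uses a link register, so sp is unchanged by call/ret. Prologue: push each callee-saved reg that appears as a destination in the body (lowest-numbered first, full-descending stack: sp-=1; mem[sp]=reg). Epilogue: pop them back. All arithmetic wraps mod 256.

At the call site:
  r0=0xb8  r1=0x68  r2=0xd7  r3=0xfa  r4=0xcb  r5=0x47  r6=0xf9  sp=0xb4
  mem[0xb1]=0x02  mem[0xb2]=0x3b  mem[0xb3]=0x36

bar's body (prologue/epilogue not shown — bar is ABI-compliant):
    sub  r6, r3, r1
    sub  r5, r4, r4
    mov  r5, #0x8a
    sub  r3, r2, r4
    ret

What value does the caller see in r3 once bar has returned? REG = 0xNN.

prologue: push r5 → mem[0xb3]=0x47, sp=0xb3
prologue: push r6 → mem[0xb2]=0xf9, sp=0xb2
body[0] sub  r6, r3, r1 → r6=0x92
body[1] sub  r5, r4, r4 → r5=0x00
body[2] mov  r5, #0x8a → r5=0x8a
body[3] sub  r3, r2, r4 → r3=0x0c
epilogue: pop r6=0xf9, sp=0xb3
epilogue: pop r5=0x47, sp=0xb4
r3 is caller-saved → body value

REG = 0x0c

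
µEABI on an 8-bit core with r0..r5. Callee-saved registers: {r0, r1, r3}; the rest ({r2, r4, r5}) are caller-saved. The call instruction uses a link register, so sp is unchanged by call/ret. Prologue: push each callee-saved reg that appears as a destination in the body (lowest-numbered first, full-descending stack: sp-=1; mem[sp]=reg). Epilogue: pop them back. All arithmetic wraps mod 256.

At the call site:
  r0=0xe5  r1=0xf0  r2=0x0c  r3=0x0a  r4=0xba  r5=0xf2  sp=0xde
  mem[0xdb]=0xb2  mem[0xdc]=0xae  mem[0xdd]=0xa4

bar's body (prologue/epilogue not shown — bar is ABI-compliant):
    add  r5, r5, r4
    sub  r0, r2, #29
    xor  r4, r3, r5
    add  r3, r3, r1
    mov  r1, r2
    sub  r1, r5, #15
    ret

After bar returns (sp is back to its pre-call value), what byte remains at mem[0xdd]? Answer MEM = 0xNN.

MEM = 0xe5

prologue: push r0 -> mem[0xdd]=0xe5, sp=0xdd
prologue: push r1 -> mem[0xdc]=0xf0, sp=0xdc
prologue: push r3 -> mem[0xdb]=0x0a, sp=0xdb
body[0] add  r5, r5, r4 -> r5=0xac
body[1] sub  r0, r2, #29 -> r0=0xef
body[2] xor  r4, r3, r5 -> r4=0xa6
body[3] add  r3, r3, r1 -> r3=0xfa
body[4] mov  r1, r2 -> r1=0x0c
body[5] sub  r1, r5, #15 -> r1=0x9d
epilogue: pop r3=0x0a, sp=0xdc
epilogue: pop r1=0xf0, sp=0xdd
epilogue: pop r0=0xe5, sp=0xde
prologue pushed ['r0', 'r1', 'r3'] at ['0xdd', '0xdc', '0xdb']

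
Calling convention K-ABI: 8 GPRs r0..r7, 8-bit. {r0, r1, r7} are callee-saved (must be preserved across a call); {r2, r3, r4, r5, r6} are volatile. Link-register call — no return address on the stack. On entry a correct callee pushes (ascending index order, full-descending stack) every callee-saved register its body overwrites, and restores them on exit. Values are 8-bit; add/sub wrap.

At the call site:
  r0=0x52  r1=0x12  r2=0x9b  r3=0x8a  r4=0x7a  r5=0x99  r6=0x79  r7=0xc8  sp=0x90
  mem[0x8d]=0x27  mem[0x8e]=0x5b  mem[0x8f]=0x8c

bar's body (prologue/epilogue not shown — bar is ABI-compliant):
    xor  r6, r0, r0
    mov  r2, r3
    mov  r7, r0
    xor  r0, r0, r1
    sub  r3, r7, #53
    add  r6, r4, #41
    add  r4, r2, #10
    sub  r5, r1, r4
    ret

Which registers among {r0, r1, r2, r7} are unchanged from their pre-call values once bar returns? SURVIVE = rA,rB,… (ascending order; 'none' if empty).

SURVIVE = r0,r1,r7

prologue: push r0 → mem[0x8f]=0x52, sp=0x8f
prologue: push r7 → mem[0x8e]=0xc8, sp=0x8e
body[0] xor  r6, r0, r0 → r6=0x00
body[1] mov  r2, r3 → r2=0x8a
body[2] mov  r7, r0 → r7=0x52
body[3] xor  r0, r0, r1 → r0=0x40
body[4] sub  r3, r7, #53 → r3=0x1d
body[5] add  r6, r4, #41 → r6=0xa3
body[6] add  r4, r2, #10 → r4=0x94
body[7] sub  r5, r1, r4 → r5=0x7e
epilogue: pop r7=0xc8, sp=0x8f
epilogue: pop r0=0x52, sp=0x90
r0: callee-saved, written=True
r1: callee-saved, written=False
r2: caller-saved, written=True
r7: callee-saved, written=True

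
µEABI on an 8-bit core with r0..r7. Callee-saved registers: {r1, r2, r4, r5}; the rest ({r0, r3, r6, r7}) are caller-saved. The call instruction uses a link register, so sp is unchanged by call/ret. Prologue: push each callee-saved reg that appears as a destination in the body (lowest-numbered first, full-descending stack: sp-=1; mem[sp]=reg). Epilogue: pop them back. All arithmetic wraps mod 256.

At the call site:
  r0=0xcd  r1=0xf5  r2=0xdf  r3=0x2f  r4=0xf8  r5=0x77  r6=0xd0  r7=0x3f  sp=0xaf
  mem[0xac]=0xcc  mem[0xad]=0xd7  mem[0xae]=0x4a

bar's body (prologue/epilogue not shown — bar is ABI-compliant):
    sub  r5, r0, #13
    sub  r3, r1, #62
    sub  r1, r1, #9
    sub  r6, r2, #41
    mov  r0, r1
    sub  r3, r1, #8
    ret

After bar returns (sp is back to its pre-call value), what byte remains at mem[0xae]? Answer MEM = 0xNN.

prologue: push r1 -> mem[0xae]=0xf5, sp=0xae
prologue: push r5 -> mem[0xad]=0x77, sp=0xad
body[0] sub  r5, r0, #13 -> r5=0xc0
body[1] sub  r3, r1, #62 -> r3=0xb7
body[2] sub  r1, r1, #9 -> r1=0xec
body[3] sub  r6, r2, #41 -> r6=0xb6
body[4] mov  r0, r1 -> r0=0xec
body[5] sub  r3, r1, #8 -> r3=0xe4
epilogue: pop r5=0x77, sp=0xae
epilogue: pop r1=0xf5, sp=0xaf
prologue pushed ['r1', 'r5'] at ['0xae', '0xad']

MEM = 0xf5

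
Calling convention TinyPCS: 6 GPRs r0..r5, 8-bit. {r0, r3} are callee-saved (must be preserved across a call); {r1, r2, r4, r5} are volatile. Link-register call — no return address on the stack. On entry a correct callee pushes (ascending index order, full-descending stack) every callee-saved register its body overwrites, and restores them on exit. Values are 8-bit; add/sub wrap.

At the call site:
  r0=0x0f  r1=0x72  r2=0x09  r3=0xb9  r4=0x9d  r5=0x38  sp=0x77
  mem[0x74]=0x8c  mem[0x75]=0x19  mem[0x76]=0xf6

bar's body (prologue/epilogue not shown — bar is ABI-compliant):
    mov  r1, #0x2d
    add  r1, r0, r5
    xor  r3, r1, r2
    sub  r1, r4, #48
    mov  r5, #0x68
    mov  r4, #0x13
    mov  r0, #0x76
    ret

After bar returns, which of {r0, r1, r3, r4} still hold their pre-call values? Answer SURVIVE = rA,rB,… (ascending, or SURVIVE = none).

SURVIVE = r0,r3

prologue: push r0 → mem[0x76]=0x0f, sp=0x76
prologue: push r3 → mem[0x75]=0xb9, sp=0x75
body[0] mov  r1, #0x2d → r1=0x2d
body[1] add  r1, r0, r5 → r1=0x47
body[2] xor  r3, r1, r2 → r3=0x4e
body[3] sub  r1, r4, #48 → r1=0x6d
body[4] mov  r5, #0x68 → r5=0x68
body[5] mov  r4, #0x13 → r4=0x13
body[6] mov  r0, #0x76 → r0=0x76
epilogue: pop r3=0xb9, sp=0x76
epilogue: pop r0=0x0f, sp=0x77
r0: callee-saved, written=True
r1: caller-saved, written=True
r3: callee-saved, written=True
r4: caller-saved, written=True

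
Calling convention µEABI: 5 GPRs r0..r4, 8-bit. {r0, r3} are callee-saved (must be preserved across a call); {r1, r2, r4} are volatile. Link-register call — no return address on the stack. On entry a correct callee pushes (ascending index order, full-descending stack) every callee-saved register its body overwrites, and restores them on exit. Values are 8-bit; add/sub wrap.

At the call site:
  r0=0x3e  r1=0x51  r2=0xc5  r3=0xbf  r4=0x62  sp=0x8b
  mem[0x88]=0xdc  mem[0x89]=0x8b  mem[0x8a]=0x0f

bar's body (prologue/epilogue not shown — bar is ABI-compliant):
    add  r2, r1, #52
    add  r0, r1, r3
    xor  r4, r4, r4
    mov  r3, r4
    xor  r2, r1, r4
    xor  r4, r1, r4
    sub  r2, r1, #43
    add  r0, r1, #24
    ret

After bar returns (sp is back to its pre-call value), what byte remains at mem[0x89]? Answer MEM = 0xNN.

prologue: push r0 -> mem[0x8a]=0x3e, sp=0x8a
prologue: push r3 -> mem[0x89]=0xbf, sp=0x89
body[0] add  r2, r1, #52 -> r2=0x85
body[1] add  r0, r1, r3 -> r0=0x10
body[2] xor  r4, r4, r4 -> r4=0x00
body[3] mov  r3, r4 -> r3=0x00
body[4] xor  r2, r1, r4 -> r2=0x51
body[5] xor  r4, r1, r4 -> r4=0x51
body[6] sub  r2, r1, #43 -> r2=0x26
body[7] add  r0, r1, #24 -> r0=0x69
epilogue: pop r3=0xbf, sp=0x8a
epilogue: pop r0=0x3e, sp=0x8b
prologue pushed ['r0', 'r3'] at ['0x8a', '0x89']

MEM = 0xbf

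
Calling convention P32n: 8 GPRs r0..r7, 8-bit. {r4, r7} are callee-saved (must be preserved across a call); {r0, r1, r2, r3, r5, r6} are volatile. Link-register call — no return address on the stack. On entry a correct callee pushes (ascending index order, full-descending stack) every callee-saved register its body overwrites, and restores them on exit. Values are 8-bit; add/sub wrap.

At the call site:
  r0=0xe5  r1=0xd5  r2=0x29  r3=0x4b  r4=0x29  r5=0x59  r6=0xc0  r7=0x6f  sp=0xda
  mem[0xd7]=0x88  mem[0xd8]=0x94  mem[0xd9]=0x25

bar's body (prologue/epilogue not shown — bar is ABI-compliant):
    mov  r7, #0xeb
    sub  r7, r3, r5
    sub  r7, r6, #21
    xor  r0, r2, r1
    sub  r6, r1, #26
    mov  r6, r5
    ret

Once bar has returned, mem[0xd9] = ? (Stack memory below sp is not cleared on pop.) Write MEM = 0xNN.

MEM = 0x6f

prologue: push r7 -> mem[0xd9]=0x6f, sp=0xd9
body[0] mov  r7, #0xeb -> r7=0xeb
body[1] sub  r7, r3, r5 -> r7=0xf2
body[2] sub  r7, r6, #21 -> r7=0xab
body[3] xor  r0, r2, r1 -> r0=0xfc
body[4] sub  r6, r1, #26 -> r6=0xbb
body[5] mov  r6, r5 -> r6=0x59
epilogue: pop r7=0x6f, sp=0xda
prologue pushed ['r7'] at ['0xd9']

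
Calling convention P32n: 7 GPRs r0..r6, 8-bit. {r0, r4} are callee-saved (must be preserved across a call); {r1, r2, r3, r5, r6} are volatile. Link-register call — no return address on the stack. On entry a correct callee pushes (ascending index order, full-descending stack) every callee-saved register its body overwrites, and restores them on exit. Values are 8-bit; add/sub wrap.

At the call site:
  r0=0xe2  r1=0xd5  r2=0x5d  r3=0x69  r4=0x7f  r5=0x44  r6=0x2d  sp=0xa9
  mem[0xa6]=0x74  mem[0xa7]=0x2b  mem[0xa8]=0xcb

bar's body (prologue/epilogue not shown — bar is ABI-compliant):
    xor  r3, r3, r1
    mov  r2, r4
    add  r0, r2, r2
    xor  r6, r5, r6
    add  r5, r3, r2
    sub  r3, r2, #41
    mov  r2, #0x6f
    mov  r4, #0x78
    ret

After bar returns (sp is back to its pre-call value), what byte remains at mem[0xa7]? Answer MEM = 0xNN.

prologue: push r0 → mem[0xa8]=0xe2, sp=0xa8
prologue: push r4 → mem[0xa7]=0x7f, sp=0xa7
body[0] xor  r3, r3, r1 → r3=0xbc
body[1] mov  r2, r4 → r2=0x7f
body[2] add  r0, r2, r2 → r0=0xfe
body[3] xor  r6, r5, r6 → r6=0x69
body[4] add  r5, r3, r2 → r5=0x3b
body[5] sub  r3, r2, #41 → r3=0x56
body[6] mov  r2, #0x6f → r2=0x6f
body[7] mov  r4, #0x78 → r4=0x78
epilogue: pop r4=0x7f, sp=0xa8
epilogue: pop r0=0xe2, sp=0xa9
prologue pushed ['r0', 'r4'] at ['0xa8', '0xa7']

MEM = 0x7f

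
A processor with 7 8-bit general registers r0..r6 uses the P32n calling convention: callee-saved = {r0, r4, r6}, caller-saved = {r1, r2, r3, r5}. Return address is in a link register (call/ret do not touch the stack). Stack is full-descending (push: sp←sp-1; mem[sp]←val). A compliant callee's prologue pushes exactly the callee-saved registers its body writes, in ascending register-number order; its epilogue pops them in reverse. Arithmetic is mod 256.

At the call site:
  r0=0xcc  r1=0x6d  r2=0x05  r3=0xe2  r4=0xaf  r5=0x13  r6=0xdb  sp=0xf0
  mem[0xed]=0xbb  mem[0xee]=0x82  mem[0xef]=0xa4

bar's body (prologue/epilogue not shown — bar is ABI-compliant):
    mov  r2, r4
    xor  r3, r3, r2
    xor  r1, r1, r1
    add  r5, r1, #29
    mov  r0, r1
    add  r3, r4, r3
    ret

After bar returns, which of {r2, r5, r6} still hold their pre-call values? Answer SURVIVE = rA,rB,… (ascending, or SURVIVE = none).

prologue: push r0 -> mem[0xef]=0xcc, sp=0xef
body[0] mov  r2, r4 -> r2=0xaf
body[1] xor  r3, r3, r2 -> r3=0x4d
body[2] xor  r1, r1, r1 -> r1=0x00
body[3] add  r5, r1, #29 -> r5=0x1d
body[4] mov  r0, r1 -> r0=0x00
body[5] add  r3, r4, r3 -> r3=0xfc
epilogue: pop r0=0xcc, sp=0xf0
r2: caller-saved, written=True
r5: caller-saved, written=True
r6: callee-saved, written=False

SURVIVE = r6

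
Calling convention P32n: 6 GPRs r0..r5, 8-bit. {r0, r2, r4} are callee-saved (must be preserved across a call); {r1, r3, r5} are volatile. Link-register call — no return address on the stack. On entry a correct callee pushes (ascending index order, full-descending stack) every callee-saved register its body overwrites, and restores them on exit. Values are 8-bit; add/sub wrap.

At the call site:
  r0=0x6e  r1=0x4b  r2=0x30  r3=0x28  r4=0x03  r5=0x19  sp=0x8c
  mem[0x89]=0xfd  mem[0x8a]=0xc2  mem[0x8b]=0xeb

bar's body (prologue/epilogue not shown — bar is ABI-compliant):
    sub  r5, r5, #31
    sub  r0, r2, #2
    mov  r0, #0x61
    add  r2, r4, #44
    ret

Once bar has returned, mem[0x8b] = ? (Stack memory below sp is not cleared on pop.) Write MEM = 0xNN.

prologue: push r0 → mem[0x8b]=0x6e, sp=0x8b
prologue: push r2 → mem[0x8a]=0x30, sp=0x8a
body[0] sub  r5, r5, #31 → r5=0xfa
body[1] sub  r0, r2, #2 → r0=0x2e
body[2] mov  r0, #0x61 → r0=0x61
body[3] add  r2, r4, #44 → r2=0x2f
epilogue: pop r2=0x30, sp=0x8b
epilogue: pop r0=0x6e, sp=0x8c
prologue pushed ['r0', 'r2'] at ['0x8b', '0x8a']

MEM = 0x6e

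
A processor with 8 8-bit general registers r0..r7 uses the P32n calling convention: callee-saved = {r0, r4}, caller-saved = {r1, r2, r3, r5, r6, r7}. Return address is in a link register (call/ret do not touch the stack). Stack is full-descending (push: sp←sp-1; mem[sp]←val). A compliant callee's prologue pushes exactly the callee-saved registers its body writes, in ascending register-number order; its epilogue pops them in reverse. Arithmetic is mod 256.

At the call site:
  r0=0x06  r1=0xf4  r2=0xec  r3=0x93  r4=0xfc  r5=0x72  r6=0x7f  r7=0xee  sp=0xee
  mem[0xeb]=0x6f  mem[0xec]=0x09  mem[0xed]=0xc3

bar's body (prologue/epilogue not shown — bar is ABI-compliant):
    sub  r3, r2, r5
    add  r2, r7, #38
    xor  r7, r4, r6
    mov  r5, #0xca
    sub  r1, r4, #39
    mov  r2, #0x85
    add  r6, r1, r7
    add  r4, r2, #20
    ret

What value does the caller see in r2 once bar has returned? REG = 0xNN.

REG = 0x85

prologue: push r4 → mem[0xed]=0xfc, sp=0xed
body[0] sub  r3, r2, r5 → r3=0x7a
body[1] add  r2, r7, #38 → r2=0x14
body[2] xor  r7, r4, r6 → r7=0x83
body[3] mov  r5, #0xca → r5=0xca
body[4] sub  r1, r4, #39 → r1=0xd5
body[5] mov  r2, #0x85 → r2=0x85
body[6] add  r6, r1, r7 → r6=0x58
body[7] add  r4, r2, #20 → r4=0x99
epilogue: pop r4=0xfc, sp=0xee
r2 is caller-saved → body value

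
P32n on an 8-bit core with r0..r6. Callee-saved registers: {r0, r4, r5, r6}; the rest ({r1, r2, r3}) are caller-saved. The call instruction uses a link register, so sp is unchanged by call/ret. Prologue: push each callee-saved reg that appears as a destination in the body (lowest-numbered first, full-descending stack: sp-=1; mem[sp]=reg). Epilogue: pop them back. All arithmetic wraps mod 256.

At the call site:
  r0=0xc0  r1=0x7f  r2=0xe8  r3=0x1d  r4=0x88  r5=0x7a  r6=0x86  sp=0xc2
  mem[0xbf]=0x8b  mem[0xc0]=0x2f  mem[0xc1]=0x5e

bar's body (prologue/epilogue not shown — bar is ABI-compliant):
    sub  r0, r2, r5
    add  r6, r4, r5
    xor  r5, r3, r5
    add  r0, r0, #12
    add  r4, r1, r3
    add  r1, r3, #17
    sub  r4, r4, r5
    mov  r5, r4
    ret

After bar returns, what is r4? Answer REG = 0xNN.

REG = 0x88

prologue: push r0 → mem[0xc1]=0xc0, sp=0xc1
prologue: push r4 → mem[0xc0]=0x88, sp=0xc0
prologue: push r5 → mem[0xbf]=0x7a, sp=0xbf
prologue: push r6 → mem[0xbe]=0x86, sp=0xbe
body[0] sub  r0, r2, r5 → r0=0x6e
body[1] add  r6, r4, r5 → r6=0x02
body[2] xor  r5, r3, r5 → r5=0x67
body[3] add  r0, r0, #12 → r0=0x7a
body[4] add  r4, r1, r3 → r4=0x9c
body[5] add  r1, r3, #17 → r1=0x2e
body[6] sub  r4, r4, r5 → r4=0x35
body[7] mov  r5, r4 → r5=0x35
epilogue: pop r6=0x86, sp=0xbf
epilogue: pop r5=0x7a, sp=0xc0
epilogue: pop r4=0x88, sp=0xc1
epilogue: pop r0=0xc0, sp=0xc2
r4 is callee-saved → restored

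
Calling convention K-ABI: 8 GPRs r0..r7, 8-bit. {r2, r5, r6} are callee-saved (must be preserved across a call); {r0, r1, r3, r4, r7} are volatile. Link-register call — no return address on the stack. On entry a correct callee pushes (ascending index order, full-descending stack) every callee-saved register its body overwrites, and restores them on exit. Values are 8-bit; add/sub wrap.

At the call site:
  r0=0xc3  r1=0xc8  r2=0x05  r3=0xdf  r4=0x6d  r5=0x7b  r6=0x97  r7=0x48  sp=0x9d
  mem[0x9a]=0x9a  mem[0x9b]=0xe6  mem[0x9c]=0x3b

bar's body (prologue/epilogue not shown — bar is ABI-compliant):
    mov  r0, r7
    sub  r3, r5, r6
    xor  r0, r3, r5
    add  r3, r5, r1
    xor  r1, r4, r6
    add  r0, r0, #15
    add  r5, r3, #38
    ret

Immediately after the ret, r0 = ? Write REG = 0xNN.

REG = 0xae

prologue: push r5 → mem[0x9c]=0x7b, sp=0x9c
body[0] mov  r0, r7 → r0=0x48
body[1] sub  r3, r5, r6 → r3=0xe4
body[2] xor  r0, r3, r5 → r0=0x9f
body[3] add  r3, r5, r1 → r3=0x43
body[4] xor  r1, r4, r6 → r1=0xfa
body[5] add  r0, r0, #15 → r0=0xae
body[6] add  r5, r3, #38 → r5=0x69
epilogue: pop r5=0x7b, sp=0x9d
r0 is caller-saved → body value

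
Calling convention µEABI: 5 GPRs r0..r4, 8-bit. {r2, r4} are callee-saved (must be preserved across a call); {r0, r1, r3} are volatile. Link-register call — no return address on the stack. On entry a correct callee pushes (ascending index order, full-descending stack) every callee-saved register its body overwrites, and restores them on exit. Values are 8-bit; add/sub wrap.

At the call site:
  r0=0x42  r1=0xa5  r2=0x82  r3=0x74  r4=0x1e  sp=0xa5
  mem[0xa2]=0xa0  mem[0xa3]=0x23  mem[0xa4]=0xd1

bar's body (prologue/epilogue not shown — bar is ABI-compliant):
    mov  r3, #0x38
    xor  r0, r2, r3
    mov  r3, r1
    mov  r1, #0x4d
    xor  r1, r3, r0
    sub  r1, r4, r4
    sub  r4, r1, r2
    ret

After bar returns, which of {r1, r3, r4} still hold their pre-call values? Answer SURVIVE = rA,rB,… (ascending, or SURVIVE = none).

prologue: push r4 → mem[0xa4]=0x1e, sp=0xa4
body[0] mov  r3, #0x38 → r3=0x38
body[1] xor  r0, r2, r3 → r0=0xba
body[2] mov  r3, r1 → r3=0xa5
body[3] mov  r1, #0x4d → r1=0x4d
body[4] xor  r1, r3, r0 → r1=0x1f
body[5] sub  r1, r4, r4 → r1=0x00
body[6] sub  r4, r1, r2 → r4=0x7e
epilogue: pop r4=0x1e, sp=0xa5
r1: caller-saved, written=True
r3: caller-saved, written=True
r4: callee-saved, written=True

SURVIVE = r4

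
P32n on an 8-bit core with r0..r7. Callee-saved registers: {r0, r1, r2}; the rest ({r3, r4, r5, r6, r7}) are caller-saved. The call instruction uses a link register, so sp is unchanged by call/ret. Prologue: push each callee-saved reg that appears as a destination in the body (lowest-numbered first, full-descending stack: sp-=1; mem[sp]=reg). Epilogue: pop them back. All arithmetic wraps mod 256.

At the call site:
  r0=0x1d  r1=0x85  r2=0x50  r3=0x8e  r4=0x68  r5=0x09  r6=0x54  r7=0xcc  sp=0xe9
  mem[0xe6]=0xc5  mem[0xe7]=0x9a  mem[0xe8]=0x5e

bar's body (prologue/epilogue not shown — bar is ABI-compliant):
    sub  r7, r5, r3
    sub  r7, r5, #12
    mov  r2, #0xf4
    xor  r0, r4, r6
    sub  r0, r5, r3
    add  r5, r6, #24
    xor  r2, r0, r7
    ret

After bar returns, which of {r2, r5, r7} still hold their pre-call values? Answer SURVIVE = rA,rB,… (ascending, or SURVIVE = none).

SURVIVE = r2

prologue: push r0 → mem[0xe8]=0x1d, sp=0xe8
prologue: push r2 → mem[0xe7]=0x50, sp=0xe7
body[0] sub  r7, r5, r3 → r7=0x7b
body[1] sub  r7, r5, #12 → r7=0xfd
body[2] mov  r2, #0xf4 → r2=0xf4
body[3] xor  r0, r4, r6 → r0=0x3c
body[4] sub  r0, r5, r3 → r0=0x7b
body[5] add  r5, r6, #24 → r5=0x6c
body[6] xor  r2, r0, r7 → r2=0x86
epilogue: pop r2=0x50, sp=0xe8
epilogue: pop r0=0x1d, sp=0xe9
r2: callee-saved, written=True
r5: caller-saved, written=True
r7: caller-saved, written=True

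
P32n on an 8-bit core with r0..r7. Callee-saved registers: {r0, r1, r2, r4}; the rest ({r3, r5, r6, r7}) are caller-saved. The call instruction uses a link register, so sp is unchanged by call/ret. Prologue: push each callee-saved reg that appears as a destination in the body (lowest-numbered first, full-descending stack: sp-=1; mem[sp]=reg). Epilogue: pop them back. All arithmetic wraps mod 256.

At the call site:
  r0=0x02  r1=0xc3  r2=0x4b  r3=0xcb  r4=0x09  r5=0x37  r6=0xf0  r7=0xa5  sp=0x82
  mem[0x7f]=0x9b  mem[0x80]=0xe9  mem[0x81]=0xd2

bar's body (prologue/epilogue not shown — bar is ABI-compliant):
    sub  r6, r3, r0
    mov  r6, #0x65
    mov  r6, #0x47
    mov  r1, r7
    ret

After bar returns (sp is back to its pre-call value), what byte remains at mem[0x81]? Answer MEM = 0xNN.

MEM = 0xc3

prologue: push r1 → mem[0x81]=0xc3, sp=0x81
body[0] sub  r6, r3, r0 → r6=0xc9
body[1] mov  r6, #0x65 → r6=0x65
body[2] mov  r6, #0x47 → r6=0x47
body[3] mov  r1, r7 → r1=0xa5
epilogue: pop r1=0xc3, sp=0x82
prologue pushed ['r1'] at ['0x81']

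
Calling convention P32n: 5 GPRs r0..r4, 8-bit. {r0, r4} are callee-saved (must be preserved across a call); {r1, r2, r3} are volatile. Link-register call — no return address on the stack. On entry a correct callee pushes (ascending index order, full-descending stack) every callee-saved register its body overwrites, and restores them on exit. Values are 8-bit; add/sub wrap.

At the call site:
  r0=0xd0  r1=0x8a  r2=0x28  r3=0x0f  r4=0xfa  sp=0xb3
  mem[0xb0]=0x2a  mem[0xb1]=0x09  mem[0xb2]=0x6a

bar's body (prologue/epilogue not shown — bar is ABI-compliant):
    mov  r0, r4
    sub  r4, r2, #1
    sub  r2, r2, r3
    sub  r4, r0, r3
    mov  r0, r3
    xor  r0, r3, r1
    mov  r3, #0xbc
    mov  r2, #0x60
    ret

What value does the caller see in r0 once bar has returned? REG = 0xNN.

REG = 0xd0

prologue: push r0 → mem[0xb2]=0xd0, sp=0xb2
prologue: push r4 → mem[0xb1]=0xfa, sp=0xb1
body[0] mov  r0, r4 → r0=0xfa
body[1] sub  r4, r2, #1 → r4=0x27
body[2] sub  r2, r2, r3 → r2=0x19
body[3] sub  r4, r0, r3 → r4=0xeb
body[4] mov  r0, r3 → r0=0x0f
body[5] xor  r0, r3, r1 → r0=0x85
body[6] mov  r3, #0xbc → r3=0xbc
body[7] mov  r2, #0x60 → r2=0x60
epilogue: pop r4=0xfa, sp=0xb2
epilogue: pop r0=0xd0, sp=0xb3
r0 is callee-saved → restored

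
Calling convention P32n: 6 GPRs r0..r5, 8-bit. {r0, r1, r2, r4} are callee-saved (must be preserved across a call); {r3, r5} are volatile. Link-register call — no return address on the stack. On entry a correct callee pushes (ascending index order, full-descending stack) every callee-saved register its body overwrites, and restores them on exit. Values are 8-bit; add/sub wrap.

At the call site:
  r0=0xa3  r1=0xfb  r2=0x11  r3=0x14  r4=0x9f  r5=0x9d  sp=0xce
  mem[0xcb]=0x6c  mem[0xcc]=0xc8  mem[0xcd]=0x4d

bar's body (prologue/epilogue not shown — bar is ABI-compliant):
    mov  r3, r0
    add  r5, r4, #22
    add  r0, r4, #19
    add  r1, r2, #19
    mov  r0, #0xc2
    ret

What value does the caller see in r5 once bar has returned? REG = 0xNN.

REG = 0xb5

prologue: push r0 → mem[0xcd]=0xa3, sp=0xcd
prologue: push r1 → mem[0xcc]=0xfb, sp=0xcc
body[0] mov  r3, r0 → r3=0xa3
body[1] add  r5, r4, #22 → r5=0xb5
body[2] add  r0, r4, #19 → r0=0xb2
body[3] add  r1, r2, #19 → r1=0x24
body[4] mov  r0, #0xc2 → r0=0xc2
epilogue: pop r1=0xfb, sp=0xcd
epilogue: pop r0=0xa3, sp=0xce
r5 is caller-saved → body value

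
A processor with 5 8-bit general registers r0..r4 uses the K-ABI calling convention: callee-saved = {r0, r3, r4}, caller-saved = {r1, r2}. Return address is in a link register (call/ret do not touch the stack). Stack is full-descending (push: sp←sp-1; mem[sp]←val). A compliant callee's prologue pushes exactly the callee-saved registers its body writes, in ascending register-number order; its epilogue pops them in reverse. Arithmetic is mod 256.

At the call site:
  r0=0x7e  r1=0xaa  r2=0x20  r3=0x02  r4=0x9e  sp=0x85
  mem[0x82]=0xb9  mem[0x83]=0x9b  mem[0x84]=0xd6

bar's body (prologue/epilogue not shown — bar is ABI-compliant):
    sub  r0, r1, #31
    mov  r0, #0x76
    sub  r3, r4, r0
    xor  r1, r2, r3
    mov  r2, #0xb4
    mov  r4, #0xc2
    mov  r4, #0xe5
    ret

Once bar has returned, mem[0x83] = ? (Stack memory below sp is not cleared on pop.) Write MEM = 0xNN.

MEM = 0x02

prologue: push r0 → mem[0x84]=0x7e, sp=0x84
prologue: push r3 → mem[0x83]=0x02, sp=0x83
prologue: push r4 → mem[0x82]=0x9e, sp=0x82
body[0] sub  r0, r1, #31 → r0=0x8b
body[1] mov  r0, #0x76 → r0=0x76
body[2] sub  r3, r4, r0 → r3=0x28
body[3] xor  r1, r2, r3 → r1=0x08
body[4] mov  r2, #0xb4 → r2=0xb4
body[5] mov  r4, #0xc2 → r4=0xc2
body[6] mov  r4, #0xe5 → r4=0xe5
epilogue: pop r4=0x9e, sp=0x83
epilogue: pop r3=0x02, sp=0x84
epilogue: pop r0=0x7e, sp=0x85
prologue pushed ['r0', 'r3', 'r4'] at ['0x84', '0x83', '0x82']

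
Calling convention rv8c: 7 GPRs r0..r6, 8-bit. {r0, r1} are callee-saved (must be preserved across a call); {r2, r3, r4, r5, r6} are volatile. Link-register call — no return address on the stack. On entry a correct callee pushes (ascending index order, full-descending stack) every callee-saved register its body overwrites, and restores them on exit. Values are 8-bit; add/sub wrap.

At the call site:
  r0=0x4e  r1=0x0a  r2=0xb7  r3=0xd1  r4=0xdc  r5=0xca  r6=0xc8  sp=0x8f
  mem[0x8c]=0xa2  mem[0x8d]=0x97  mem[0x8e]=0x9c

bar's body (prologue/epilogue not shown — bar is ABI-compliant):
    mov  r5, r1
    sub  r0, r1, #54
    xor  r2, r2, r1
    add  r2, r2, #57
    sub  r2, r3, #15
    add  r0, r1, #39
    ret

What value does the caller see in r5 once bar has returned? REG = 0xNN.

REG = 0x0a

prologue: push r0 → mem[0x8e]=0x4e, sp=0x8e
body[0] mov  r5, r1 → r5=0x0a
body[1] sub  r0, r1, #54 → r0=0xd4
body[2] xor  r2, r2, r1 → r2=0xbd
body[3] add  r2, r2, #57 → r2=0xf6
body[4] sub  r2, r3, #15 → r2=0xc2
body[5] add  r0, r1, #39 → r0=0x31
epilogue: pop r0=0x4e, sp=0x8f
r5 is caller-saved → body value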